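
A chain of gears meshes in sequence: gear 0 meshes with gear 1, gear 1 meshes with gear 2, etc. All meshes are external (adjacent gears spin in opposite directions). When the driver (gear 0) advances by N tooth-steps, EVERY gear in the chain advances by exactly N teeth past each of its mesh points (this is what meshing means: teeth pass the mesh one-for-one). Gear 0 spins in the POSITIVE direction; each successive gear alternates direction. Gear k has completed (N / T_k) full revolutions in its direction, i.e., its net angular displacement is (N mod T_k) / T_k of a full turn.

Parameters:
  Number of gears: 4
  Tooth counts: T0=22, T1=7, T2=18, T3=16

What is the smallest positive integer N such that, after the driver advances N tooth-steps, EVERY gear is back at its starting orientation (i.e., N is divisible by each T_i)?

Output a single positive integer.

Answer: 11088

Derivation:
Gear k returns to start when N is a multiple of T_k.
All gears at start simultaneously when N is a common multiple of [22, 7, 18, 16]; the smallest such N is lcm(22, 7, 18, 16).
Start: lcm = T0 = 22
Fold in T1=7: gcd(22, 7) = 1; lcm(22, 7) = 22 * 7 / 1 = 154 / 1 = 154
Fold in T2=18: gcd(154, 18) = 2; lcm(154, 18) = 154 * 18 / 2 = 2772 / 2 = 1386
Fold in T3=16: gcd(1386, 16) = 2; lcm(1386, 16) = 1386 * 16 / 2 = 22176 / 2 = 11088
Full cycle length = 11088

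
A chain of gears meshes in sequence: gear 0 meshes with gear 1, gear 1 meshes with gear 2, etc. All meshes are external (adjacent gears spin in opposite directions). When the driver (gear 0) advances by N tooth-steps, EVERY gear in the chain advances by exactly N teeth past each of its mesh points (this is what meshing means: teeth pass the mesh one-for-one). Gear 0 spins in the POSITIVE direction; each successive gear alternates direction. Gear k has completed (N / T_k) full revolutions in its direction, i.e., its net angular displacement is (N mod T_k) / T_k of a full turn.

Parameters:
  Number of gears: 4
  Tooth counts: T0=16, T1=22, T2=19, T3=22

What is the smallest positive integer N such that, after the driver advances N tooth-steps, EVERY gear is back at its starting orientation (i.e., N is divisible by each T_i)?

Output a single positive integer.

Answer: 3344

Derivation:
Gear k returns to start when N is a multiple of T_k.
All gears at start simultaneously when N is a common multiple of [16, 22, 19, 22]; the smallest such N is lcm(16, 22, 19, 22).
Start: lcm = T0 = 16
Fold in T1=22: gcd(16, 22) = 2; lcm(16, 22) = 16 * 22 / 2 = 352 / 2 = 176
Fold in T2=19: gcd(176, 19) = 1; lcm(176, 19) = 176 * 19 / 1 = 3344 / 1 = 3344
Fold in T3=22: gcd(3344, 22) = 22; lcm(3344, 22) = 3344 * 22 / 22 = 73568 / 22 = 3344
Full cycle length = 3344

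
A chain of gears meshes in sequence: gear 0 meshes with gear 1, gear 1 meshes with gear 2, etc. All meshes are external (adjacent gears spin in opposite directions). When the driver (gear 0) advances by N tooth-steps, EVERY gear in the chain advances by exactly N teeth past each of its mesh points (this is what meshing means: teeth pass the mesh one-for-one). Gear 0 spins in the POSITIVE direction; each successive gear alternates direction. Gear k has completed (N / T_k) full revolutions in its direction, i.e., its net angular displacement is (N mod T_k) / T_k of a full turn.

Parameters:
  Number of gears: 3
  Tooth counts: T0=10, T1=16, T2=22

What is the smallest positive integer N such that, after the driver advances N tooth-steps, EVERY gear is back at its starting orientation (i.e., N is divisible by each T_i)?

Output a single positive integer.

Gear k returns to start when N is a multiple of T_k.
All gears at start simultaneously when N is a common multiple of [10, 16, 22]; the smallest such N is lcm(10, 16, 22).
Start: lcm = T0 = 10
Fold in T1=16: gcd(10, 16) = 2; lcm(10, 16) = 10 * 16 / 2 = 160 / 2 = 80
Fold in T2=22: gcd(80, 22) = 2; lcm(80, 22) = 80 * 22 / 2 = 1760 / 2 = 880
Full cycle length = 880

Answer: 880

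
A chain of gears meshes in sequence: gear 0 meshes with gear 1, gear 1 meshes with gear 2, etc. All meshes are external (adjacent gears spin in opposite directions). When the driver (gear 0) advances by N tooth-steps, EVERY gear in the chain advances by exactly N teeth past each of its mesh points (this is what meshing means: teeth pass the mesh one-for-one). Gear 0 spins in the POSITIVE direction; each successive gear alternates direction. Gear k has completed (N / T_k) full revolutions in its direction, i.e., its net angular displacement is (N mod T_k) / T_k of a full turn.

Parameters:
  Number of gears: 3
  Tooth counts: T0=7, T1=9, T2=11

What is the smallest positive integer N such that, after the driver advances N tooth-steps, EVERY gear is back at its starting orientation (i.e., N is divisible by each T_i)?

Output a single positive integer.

Answer: 693

Derivation:
Gear k returns to start when N is a multiple of T_k.
All gears at start simultaneously when N is a common multiple of [7, 9, 11]; the smallest such N is lcm(7, 9, 11).
Start: lcm = T0 = 7
Fold in T1=9: gcd(7, 9) = 1; lcm(7, 9) = 7 * 9 / 1 = 63 / 1 = 63
Fold in T2=11: gcd(63, 11) = 1; lcm(63, 11) = 63 * 11 / 1 = 693 / 1 = 693
Full cycle length = 693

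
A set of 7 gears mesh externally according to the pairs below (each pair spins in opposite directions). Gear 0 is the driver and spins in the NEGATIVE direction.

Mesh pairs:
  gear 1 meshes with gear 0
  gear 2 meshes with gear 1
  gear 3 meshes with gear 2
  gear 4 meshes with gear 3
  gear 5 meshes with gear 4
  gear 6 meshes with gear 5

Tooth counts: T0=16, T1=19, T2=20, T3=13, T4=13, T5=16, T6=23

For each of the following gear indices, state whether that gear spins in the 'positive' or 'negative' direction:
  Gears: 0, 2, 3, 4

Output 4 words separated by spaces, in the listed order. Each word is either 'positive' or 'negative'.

Answer: negative negative positive negative

Derivation:
Gear 0 (driver): negative (depth 0)
  gear 1: meshes with gear 0 -> depth 1 -> positive (opposite of gear 0)
  gear 2: meshes with gear 1 -> depth 2 -> negative (opposite of gear 1)
  gear 3: meshes with gear 2 -> depth 3 -> positive (opposite of gear 2)
  gear 4: meshes with gear 3 -> depth 4 -> negative (opposite of gear 3)
  gear 5: meshes with gear 4 -> depth 5 -> positive (opposite of gear 4)
  gear 6: meshes with gear 5 -> depth 6 -> negative (opposite of gear 5)
Queried indices 0, 2, 3, 4 -> negative, negative, positive, negative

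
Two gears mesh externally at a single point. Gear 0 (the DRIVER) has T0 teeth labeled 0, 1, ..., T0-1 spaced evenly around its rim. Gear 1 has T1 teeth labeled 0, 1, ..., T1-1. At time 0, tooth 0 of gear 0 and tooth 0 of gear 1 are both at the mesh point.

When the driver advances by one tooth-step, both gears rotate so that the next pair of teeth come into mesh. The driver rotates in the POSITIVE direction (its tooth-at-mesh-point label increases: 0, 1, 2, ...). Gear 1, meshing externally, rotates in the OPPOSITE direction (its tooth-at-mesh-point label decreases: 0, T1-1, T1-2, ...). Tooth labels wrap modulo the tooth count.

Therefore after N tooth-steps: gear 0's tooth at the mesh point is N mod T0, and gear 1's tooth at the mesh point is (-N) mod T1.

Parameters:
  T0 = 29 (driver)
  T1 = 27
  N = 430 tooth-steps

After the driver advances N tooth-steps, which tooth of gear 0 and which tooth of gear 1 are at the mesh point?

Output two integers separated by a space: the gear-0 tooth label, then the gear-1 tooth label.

Gear 0 (driver, T0=29): tooth at mesh = N mod T0
  430 = 14 * 29 + 24, so 430 mod 29 = 24
  gear 0 tooth = 24
Gear 1 (driven, T1=27): tooth at mesh = (-N) mod T1
  430 = 15 * 27 + 25, so 430 mod 27 = 25
  (-430) mod 27 = (-25) mod 27 = 27 - 25 = 2
Mesh after 430 steps: gear-0 tooth 24 meets gear-1 tooth 2

Answer: 24 2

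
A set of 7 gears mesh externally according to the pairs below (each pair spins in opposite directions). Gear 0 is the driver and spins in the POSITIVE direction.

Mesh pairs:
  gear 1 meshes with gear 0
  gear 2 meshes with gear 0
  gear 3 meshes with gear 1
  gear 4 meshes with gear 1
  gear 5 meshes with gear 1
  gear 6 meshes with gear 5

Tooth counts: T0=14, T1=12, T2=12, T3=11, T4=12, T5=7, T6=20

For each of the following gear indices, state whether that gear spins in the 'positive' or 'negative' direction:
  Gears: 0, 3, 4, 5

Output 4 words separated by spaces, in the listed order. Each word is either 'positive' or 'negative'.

Answer: positive positive positive positive

Derivation:
Gear 0 (driver): positive (depth 0)
  gear 1: meshes with gear 0 -> depth 1 -> negative (opposite of gear 0)
  gear 2: meshes with gear 0 -> depth 1 -> negative (opposite of gear 0)
  gear 3: meshes with gear 1 -> depth 2 -> positive (opposite of gear 1)
  gear 4: meshes with gear 1 -> depth 2 -> positive (opposite of gear 1)
  gear 5: meshes with gear 1 -> depth 2 -> positive (opposite of gear 1)
  gear 6: meshes with gear 5 -> depth 3 -> negative (opposite of gear 5)
Queried indices 0, 3, 4, 5 -> positive, positive, positive, positive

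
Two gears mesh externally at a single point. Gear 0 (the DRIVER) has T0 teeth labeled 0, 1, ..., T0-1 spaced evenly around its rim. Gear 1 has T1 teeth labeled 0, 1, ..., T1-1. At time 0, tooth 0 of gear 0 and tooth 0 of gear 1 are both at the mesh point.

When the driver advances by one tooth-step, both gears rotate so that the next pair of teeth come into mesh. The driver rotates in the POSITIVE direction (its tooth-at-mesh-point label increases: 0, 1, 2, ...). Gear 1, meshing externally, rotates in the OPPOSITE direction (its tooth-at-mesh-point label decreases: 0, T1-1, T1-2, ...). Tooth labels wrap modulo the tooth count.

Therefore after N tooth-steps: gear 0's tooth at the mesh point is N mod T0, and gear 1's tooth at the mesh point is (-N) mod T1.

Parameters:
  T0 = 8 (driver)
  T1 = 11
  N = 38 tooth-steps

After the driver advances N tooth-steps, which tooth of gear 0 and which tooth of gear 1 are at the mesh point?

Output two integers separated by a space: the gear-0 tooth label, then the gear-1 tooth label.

Gear 0 (driver, T0=8): tooth at mesh = N mod T0
  38 = 4 * 8 + 6, so 38 mod 8 = 6
  gear 0 tooth = 6
Gear 1 (driven, T1=11): tooth at mesh = (-N) mod T1
  38 = 3 * 11 + 5, so 38 mod 11 = 5
  (-38) mod 11 = (-5) mod 11 = 11 - 5 = 6
Mesh after 38 steps: gear-0 tooth 6 meets gear-1 tooth 6

Answer: 6 6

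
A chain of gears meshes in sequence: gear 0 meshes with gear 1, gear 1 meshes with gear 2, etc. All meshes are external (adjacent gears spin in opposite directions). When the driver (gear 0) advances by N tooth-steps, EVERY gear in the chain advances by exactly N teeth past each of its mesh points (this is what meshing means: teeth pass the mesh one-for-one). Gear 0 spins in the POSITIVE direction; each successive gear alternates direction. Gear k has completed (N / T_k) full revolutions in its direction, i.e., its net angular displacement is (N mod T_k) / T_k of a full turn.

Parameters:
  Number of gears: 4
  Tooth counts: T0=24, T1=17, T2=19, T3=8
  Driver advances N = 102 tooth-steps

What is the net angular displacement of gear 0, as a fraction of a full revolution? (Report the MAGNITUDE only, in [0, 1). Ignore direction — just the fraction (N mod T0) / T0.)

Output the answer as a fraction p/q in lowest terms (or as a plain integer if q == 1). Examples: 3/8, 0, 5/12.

Chain of 4 gears, tooth counts: [24, 17, 19, 8]
  gear 0: T0=24, direction=positive, advance = 102 mod 24 = 6 teeth = 6/24 turn
  gear 1: T1=17, direction=negative, advance = 102 mod 17 = 0 teeth = 0/17 turn
  gear 2: T2=19, direction=positive, advance = 102 mod 19 = 7 teeth = 7/19 turn
  gear 3: T3=8, direction=negative, advance = 102 mod 8 = 6 teeth = 6/8 turn
Gear 0: 102 mod 24 = 6
Fraction = 6 / 24 = 1/4 (gcd(6,24)=6) = 1/4

Answer: 1/4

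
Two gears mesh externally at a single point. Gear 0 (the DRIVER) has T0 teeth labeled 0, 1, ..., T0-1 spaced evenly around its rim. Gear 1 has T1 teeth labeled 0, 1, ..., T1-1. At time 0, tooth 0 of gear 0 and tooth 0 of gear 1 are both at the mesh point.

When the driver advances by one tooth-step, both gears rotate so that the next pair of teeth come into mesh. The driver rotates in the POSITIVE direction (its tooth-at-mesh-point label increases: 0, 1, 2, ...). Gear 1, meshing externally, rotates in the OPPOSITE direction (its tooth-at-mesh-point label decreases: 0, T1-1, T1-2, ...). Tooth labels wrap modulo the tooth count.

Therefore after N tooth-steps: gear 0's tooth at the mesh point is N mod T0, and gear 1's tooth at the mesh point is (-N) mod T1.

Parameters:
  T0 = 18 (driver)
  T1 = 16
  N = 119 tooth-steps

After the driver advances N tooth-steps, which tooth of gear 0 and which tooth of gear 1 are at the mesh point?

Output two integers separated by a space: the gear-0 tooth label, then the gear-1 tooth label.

Answer: 11 9

Derivation:
Gear 0 (driver, T0=18): tooth at mesh = N mod T0
  119 = 6 * 18 + 11, so 119 mod 18 = 11
  gear 0 tooth = 11
Gear 1 (driven, T1=16): tooth at mesh = (-N) mod T1
  119 = 7 * 16 + 7, so 119 mod 16 = 7
  (-119) mod 16 = (-7) mod 16 = 16 - 7 = 9
Mesh after 119 steps: gear-0 tooth 11 meets gear-1 tooth 9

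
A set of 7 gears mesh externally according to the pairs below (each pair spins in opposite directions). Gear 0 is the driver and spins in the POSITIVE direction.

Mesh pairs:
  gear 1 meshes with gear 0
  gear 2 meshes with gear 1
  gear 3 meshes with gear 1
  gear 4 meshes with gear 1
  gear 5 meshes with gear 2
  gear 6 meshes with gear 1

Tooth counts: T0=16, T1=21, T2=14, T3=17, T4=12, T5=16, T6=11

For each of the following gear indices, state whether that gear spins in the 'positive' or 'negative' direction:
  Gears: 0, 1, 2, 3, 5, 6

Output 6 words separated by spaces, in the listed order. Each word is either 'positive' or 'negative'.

Gear 0 (driver): positive (depth 0)
  gear 1: meshes with gear 0 -> depth 1 -> negative (opposite of gear 0)
  gear 2: meshes with gear 1 -> depth 2 -> positive (opposite of gear 1)
  gear 3: meshes with gear 1 -> depth 2 -> positive (opposite of gear 1)
  gear 4: meshes with gear 1 -> depth 2 -> positive (opposite of gear 1)
  gear 5: meshes with gear 2 -> depth 3 -> negative (opposite of gear 2)
  gear 6: meshes with gear 1 -> depth 2 -> positive (opposite of gear 1)
Queried indices 0, 1, 2, 3, 5, 6 -> positive, negative, positive, positive, negative, positive

Answer: positive negative positive positive negative positive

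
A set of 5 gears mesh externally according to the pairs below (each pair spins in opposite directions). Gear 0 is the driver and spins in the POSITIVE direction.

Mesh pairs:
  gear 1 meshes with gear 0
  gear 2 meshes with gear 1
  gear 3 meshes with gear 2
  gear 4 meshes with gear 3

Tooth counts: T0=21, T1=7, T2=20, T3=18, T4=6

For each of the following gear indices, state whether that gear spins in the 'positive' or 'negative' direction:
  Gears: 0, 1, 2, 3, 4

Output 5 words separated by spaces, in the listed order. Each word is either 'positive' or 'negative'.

Answer: positive negative positive negative positive

Derivation:
Gear 0 (driver): positive (depth 0)
  gear 1: meshes with gear 0 -> depth 1 -> negative (opposite of gear 0)
  gear 2: meshes with gear 1 -> depth 2 -> positive (opposite of gear 1)
  gear 3: meshes with gear 2 -> depth 3 -> negative (opposite of gear 2)
  gear 4: meshes with gear 3 -> depth 4 -> positive (opposite of gear 3)
Queried indices 0, 1, 2, 3, 4 -> positive, negative, positive, negative, positive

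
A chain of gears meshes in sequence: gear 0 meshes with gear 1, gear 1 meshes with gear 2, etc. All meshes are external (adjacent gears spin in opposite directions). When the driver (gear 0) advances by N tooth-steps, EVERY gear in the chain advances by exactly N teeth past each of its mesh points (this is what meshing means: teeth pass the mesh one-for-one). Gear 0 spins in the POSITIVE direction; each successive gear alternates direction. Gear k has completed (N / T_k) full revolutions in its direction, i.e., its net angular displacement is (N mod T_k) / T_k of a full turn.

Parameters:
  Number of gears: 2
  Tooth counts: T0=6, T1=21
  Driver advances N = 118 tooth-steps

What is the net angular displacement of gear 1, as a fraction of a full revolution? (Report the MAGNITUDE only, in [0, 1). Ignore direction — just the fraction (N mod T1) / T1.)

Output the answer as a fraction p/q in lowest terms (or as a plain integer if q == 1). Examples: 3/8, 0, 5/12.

Chain of 2 gears, tooth counts: [6, 21]
  gear 0: T0=6, direction=positive, advance = 118 mod 6 = 4 teeth = 4/6 turn
  gear 1: T1=21, direction=negative, advance = 118 mod 21 = 13 teeth = 13/21 turn
Gear 1: 118 mod 21 = 13
Fraction = 13 / 21 = 13/21 (gcd(13,21)=1) = 13/21

Answer: 13/21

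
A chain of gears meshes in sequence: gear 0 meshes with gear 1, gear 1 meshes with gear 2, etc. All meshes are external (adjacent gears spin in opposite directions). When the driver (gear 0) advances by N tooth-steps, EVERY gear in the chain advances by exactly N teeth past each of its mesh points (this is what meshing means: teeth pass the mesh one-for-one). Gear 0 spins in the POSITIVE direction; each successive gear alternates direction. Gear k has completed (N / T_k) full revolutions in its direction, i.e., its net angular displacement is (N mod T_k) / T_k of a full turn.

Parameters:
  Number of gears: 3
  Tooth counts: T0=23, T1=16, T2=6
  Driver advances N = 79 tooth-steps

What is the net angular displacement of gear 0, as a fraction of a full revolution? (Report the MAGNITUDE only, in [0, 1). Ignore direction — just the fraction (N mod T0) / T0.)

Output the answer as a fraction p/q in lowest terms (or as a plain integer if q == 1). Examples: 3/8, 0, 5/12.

Chain of 3 gears, tooth counts: [23, 16, 6]
  gear 0: T0=23, direction=positive, advance = 79 mod 23 = 10 teeth = 10/23 turn
  gear 1: T1=16, direction=negative, advance = 79 mod 16 = 15 teeth = 15/16 turn
  gear 2: T2=6, direction=positive, advance = 79 mod 6 = 1 teeth = 1/6 turn
Gear 0: 79 mod 23 = 10
Fraction = 10 / 23 = 10/23 (gcd(10,23)=1) = 10/23

Answer: 10/23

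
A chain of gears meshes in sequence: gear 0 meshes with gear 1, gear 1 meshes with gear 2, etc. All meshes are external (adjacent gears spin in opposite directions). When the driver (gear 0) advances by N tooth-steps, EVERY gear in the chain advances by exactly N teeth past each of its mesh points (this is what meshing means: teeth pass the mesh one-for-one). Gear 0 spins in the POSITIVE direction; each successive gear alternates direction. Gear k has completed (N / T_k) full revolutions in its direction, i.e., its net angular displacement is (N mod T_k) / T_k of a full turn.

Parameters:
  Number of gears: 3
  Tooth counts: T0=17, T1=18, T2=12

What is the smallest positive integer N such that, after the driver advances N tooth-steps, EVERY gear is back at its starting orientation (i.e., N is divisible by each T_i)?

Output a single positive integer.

Answer: 612

Derivation:
Gear k returns to start when N is a multiple of T_k.
All gears at start simultaneously when N is a common multiple of [17, 18, 12]; the smallest such N is lcm(17, 18, 12).
Start: lcm = T0 = 17
Fold in T1=18: gcd(17, 18) = 1; lcm(17, 18) = 17 * 18 / 1 = 306 / 1 = 306
Fold in T2=12: gcd(306, 12) = 6; lcm(306, 12) = 306 * 12 / 6 = 3672 / 6 = 612
Full cycle length = 612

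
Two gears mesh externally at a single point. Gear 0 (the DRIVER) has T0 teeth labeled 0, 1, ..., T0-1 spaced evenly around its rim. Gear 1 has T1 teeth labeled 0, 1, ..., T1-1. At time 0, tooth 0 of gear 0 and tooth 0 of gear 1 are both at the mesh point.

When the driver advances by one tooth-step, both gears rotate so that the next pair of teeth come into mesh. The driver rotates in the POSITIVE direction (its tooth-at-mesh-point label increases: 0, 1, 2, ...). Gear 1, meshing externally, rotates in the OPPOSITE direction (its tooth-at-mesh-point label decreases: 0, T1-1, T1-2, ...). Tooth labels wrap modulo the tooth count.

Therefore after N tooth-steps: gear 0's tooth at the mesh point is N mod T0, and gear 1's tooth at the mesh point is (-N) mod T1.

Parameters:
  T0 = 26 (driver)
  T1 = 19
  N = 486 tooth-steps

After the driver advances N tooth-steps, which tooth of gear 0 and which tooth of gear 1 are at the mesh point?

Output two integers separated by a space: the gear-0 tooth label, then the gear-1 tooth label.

Gear 0 (driver, T0=26): tooth at mesh = N mod T0
  486 = 18 * 26 + 18, so 486 mod 26 = 18
  gear 0 tooth = 18
Gear 1 (driven, T1=19): tooth at mesh = (-N) mod T1
  486 = 25 * 19 + 11, so 486 mod 19 = 11
  (-486) mod 19 = (-11) mod 19 = 19 - 11 = 8
Mesh after 486 steps: gear-0 tooth 18 meets gear-1 tooth 8

Answer: 18 8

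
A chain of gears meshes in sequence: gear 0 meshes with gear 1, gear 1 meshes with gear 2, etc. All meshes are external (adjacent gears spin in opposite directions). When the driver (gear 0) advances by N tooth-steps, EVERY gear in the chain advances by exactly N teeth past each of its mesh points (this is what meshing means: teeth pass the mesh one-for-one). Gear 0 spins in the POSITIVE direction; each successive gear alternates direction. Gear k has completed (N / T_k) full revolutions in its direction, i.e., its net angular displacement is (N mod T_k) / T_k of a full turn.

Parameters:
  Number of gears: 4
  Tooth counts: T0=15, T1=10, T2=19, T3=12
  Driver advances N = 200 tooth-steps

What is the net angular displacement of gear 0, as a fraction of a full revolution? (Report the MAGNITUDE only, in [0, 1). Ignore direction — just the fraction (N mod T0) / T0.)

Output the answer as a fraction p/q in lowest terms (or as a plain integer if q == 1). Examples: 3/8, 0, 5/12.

Answer: 1/3

Derivation:
Chain of 4 gears, tooth counts: [15, 10, 19, 12]
  gear 0: T0=15, direction=positive, advance = 200 mod 15 = 5 teeth = 5/15 turn
  gear 1: T1=10, direction=negative, advance = 200 mod 10 = 0 teeth = 0/10 turn
  gear 2: T2=19, direction=positive, advance = 200 mod 19 = 10 teeth = 10/19 turn
  gear 3: T3=12, direction=negative, advance = 200 mod 12 = 8 teeth = 8/12 turn
Gear 0: 200 mod 15 = 5
Fraction = 5 / 15 = 1/3 (gcd(5,15)=5) = 1/3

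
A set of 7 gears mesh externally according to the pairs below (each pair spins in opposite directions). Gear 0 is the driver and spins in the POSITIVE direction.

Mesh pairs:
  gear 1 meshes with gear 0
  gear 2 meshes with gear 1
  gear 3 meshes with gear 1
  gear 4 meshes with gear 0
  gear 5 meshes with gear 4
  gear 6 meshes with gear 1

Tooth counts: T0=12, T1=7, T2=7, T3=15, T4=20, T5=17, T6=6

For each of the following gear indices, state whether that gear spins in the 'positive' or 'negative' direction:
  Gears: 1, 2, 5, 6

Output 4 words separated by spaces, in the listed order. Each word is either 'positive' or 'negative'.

Answer: negative positive positive positive

Derivation:
Gear 0 (driver): positive (depth 0)
  gear 1: meshes with gear 0 -> depth 1 -> negative (opposite of gear 0)
  gear 2: meshes with gear 1 -> depth 2 -> positive (opposite of gear 1)
  gear 3: meshes with gear 1 -> depth 2 -> positive (opposite of gear 1)
  gear 4: meshes with gear 0 -> depth 1 -> negative (opposite of gear 0)
  gear 5: meshes with gear 4 -> depth 2 -> positive (opposite of gear 4)
  gear 6: meshes with gear 1 -> depth 2 -> positive (opposite of gear 1)
Queried indices 1, 2, 5, 6 -> negative, positive, positive, positive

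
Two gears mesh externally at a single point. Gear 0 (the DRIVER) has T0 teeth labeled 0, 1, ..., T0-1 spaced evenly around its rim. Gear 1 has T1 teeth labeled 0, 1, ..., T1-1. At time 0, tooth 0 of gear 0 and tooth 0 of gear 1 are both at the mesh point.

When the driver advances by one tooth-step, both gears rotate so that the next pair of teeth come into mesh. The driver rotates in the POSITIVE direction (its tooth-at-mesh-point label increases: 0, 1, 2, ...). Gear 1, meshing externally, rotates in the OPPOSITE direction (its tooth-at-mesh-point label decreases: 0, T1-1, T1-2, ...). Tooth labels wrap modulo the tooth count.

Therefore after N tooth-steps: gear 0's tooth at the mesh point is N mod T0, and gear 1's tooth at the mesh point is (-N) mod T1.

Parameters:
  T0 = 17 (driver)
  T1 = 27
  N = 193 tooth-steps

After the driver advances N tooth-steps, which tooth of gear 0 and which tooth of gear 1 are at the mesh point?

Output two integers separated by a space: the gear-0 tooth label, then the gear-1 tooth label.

Gear 0 (driver, T0=17): tooth at mesh = N mod T0
  193 = 11 * 17 + 6, so 193 mod 17 = 6
  gear 0 tooth = 6
Gear 1 (driven, T1=27): tooth at mesh = (-N) mod T1
  193 = 7 * 27 + 4, so 193 mod 27 = 4
  (-193) mod 27 = (-4) mod 27 = 27 - 4 = 23
Mesh after 193 steps: gear-0 tooth 6 meets gear-1 tooth 23

Answer: 6 23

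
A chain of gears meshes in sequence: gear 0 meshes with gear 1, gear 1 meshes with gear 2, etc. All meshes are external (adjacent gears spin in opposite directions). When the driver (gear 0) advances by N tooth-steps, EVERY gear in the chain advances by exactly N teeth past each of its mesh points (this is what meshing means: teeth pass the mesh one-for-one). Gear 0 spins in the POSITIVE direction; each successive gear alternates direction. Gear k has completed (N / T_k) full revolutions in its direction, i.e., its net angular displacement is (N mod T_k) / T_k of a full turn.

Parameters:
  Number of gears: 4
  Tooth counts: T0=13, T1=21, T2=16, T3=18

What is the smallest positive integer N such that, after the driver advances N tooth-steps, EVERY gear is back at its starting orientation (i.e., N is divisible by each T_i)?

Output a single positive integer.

Gear k returns to start when N is a multiple of T_k.
All gears at start simultaneously when N is a common multiple of [13, 21, 16, 18]; the smallest such N is lcm(13, 21, 16, 18).
Start: lcm = T0 = 13
Fold in T1=21: gcd(13, 21) = 1; lcm(13, 21) = 13 * 21 / 1 = 273 / 1 = 273
Fold in T2=16: gcd(273, 16) = 1; lcm(273, 16) = 273 * 16 / 1 = 4368 / 1 = 4368
Fold in T3=18: gcd(4368, 18) = 6; lcm(4368, 18) = 4368 * 18 / 6 = 78624 / 6 = 13104
Full cycle length = 13104

Answer: 13104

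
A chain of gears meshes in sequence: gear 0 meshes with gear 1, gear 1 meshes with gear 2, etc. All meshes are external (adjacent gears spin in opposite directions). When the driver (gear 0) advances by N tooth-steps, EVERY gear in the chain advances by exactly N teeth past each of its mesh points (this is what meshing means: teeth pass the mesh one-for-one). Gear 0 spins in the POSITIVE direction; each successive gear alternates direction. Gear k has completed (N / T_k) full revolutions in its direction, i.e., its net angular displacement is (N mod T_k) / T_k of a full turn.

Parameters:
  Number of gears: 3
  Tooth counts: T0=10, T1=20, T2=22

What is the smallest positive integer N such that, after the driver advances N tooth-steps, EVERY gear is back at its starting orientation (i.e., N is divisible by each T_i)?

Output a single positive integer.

Answer: 220

Derivation:
Gear k returns to start when N is a multiple of T_k.
All gears at start simultaneously when N is a common multiple of [10, 20, 22]; the smallest such N is lcm(10, 20, 22).
Start: lcm = T0 = 10
Fold in T1=20: gcd(10, 20) = 10; lcm(10, 20) = 10 * 20 / 10 = 200 / 10 = 20
Fold in T2=22: gcd(20, 22) = 2; lcm(20, 22) = 20 * 22 / 2 = 440 / 2 = 220
Full cycle length = 220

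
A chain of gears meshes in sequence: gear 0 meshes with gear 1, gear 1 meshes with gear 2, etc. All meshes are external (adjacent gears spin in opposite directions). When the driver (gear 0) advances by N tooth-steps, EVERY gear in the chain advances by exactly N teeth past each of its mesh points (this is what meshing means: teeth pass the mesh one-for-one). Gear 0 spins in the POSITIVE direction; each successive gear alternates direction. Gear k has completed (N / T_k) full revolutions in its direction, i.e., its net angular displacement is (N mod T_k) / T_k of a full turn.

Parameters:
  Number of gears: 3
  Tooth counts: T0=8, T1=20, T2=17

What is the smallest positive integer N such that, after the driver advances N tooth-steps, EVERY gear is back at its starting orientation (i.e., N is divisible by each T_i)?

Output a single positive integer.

Answer: 680

Derivation:
Gear k returns to start when N is a multiple of T_k.
All gears at start simultaneously when N is a common multiple of [8, 20, 17]; the smallest such N is lcm(8, 20, 17).
Start: lcm = T0 = 8
Fold in T1=20: gcd(8, 20) = 4; lcm(8, 20) = 8 * 20 / 4 = 160 / 4 = 40
Fold in T2=17: gcd(40, 17) = 1; lcm(40, 17) = 40 * 17 / 1 = 680 / 1 = 680
Full cycle length = 680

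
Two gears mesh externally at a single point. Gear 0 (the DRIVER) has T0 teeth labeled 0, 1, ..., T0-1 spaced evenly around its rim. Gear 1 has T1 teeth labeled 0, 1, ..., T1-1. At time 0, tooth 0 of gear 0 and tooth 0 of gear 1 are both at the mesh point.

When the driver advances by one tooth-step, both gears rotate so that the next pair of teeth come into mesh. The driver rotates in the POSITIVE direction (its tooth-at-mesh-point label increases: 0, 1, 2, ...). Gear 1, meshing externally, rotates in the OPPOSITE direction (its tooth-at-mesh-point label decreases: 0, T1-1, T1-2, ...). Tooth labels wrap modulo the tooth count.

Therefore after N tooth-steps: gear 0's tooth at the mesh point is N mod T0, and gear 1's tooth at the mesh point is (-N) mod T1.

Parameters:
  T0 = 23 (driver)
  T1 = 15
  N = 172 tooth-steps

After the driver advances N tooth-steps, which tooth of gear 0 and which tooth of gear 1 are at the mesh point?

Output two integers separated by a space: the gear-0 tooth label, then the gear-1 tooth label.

Gear 0 (driver, T0=23): tooth at mesh = N mod T0
  172 = 7 * 23 + 11, so 172 mod 23 = 11
  gear 0 tooth = 11
Gear 1 (driven, T1=15): tooth at mesh = (-N) mod T1
  172 = 11 * 15 + 7, so 172 mod 15 = 7
  (-172) mod 15 = (-7) mod 15 = 15 - 7 = 8
Mesh after 172 steps: gear-0 tooth 11 meets gear-1 tooth 8

Answer: 11 8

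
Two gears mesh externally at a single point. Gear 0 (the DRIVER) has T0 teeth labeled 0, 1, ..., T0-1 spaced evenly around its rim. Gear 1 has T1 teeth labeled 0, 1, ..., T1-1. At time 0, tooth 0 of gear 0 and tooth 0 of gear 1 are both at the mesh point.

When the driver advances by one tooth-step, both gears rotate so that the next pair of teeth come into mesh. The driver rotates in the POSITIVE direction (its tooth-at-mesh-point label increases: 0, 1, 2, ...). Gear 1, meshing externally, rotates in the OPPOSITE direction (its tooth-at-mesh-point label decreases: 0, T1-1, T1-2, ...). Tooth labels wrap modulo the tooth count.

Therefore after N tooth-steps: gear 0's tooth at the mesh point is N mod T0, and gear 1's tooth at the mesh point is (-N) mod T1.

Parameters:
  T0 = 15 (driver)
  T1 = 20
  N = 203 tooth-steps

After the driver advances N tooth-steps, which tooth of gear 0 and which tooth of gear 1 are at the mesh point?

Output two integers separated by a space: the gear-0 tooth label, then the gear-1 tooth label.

Answer: 8 17

Derivation:
Gear 0 (driver, T0=15): tooth at mesh = N mod T0
  203 = 13 * 15 + 8, so 203 mod 15 = 8
  gear 0 tooth = 8
Gear 1 (driven, T1=20): tooth at mesh = (-N) mod T1
  203 = 10 * 20 + 3, so 203 mod 20 = 3
  (-203) mod 20 = (-3) mod 20 = 20 - 3 = 17
Mesh after 203 steps: gear-0 tooth 8 meets gear-1 tooth 17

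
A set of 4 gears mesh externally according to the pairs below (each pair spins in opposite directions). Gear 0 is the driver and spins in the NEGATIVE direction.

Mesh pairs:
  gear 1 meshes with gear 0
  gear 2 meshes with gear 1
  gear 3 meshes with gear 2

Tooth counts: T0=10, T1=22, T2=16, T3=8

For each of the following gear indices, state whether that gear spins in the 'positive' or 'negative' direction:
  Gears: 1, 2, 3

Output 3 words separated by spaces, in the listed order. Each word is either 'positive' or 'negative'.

Gear 0 (driver): negative (depth 0)
  gear 1: meshes with gear 0 -> depth 1 -> positive (opposite of gear 0)
  gear 2: meshes with gear 1 -> depth 2 -> negative (opposite of gear 1)
  gear 3: meshes with gear 2 -> depth 3 -> positive (opposite of gear 2)
Queried indices 1, 2, 3 -> positive, negative, positive

Answer: positive negative positive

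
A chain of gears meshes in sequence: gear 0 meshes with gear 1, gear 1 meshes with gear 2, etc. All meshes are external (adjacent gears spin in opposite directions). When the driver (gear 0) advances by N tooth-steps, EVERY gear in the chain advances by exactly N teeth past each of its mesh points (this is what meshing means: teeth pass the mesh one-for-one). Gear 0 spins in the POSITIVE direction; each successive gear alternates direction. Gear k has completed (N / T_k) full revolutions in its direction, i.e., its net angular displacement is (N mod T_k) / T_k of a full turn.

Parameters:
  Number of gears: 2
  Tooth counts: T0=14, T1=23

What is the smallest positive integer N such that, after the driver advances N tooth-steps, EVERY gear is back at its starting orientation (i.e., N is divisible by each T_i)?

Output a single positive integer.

Gear k returns to start when N is a multiple of T_k.
All gears at start simultaneously when N is a common multiple of [14, 23]; the smallest such N is lcm(14, 23).
Start: lcm = T0 = 14
Fold in T1=23: gcd(14, 23) = 1; lcm(14, 23) = 14 * 23 / 1 = 322 / 1 = 322
Full cycle length = 322

Answer: 322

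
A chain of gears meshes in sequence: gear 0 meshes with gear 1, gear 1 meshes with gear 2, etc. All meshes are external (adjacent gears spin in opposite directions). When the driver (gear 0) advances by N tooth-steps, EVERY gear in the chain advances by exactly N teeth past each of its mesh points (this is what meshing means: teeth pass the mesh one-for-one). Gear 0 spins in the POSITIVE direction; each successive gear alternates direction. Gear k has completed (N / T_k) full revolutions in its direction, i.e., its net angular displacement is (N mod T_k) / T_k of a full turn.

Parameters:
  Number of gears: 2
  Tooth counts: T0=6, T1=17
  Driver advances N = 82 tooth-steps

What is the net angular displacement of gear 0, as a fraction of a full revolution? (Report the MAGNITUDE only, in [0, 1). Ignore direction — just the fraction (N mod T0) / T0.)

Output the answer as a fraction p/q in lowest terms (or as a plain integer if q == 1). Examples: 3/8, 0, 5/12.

Chain of 2 gears, tooth counts: [6, 17]
  gear 0: T0=6, direction=positive, advance = 82 mod 6 = 4 teeth = 4/6 turn
  gear 1: T1=17, direction=negative, advance = 82 mod 17 = 14 teeth = 14/17 turn
Gear 0: 82 mod 6 = 4
Fraction = 4 / 6 = 2/3 (gcd(4,6)=2) = 2/3

Answer: 2/3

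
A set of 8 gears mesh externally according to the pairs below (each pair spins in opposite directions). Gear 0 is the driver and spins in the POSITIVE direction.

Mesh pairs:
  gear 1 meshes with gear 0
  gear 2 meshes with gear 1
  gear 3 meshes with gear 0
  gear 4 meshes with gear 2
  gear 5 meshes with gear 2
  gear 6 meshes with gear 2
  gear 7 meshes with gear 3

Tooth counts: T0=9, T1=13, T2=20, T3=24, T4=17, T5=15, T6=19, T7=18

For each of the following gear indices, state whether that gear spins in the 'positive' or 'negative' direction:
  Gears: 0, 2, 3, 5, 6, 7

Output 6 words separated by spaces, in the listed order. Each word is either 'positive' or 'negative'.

Answer: positive positive negative negative negative positive

Derivation:
Gear 0 (driver): positive (depth 0)
  gear 1: meshes with gear 0 -> depth 1 -> negative (opposite of gear 0)
  gear 2: meshes with gear 1 -> depth 2 -> positive (opposite of gear 1)
  gear 3: meshes with gear 0 -> depth 1 -> negative (opposite of gear 0)
  gear 4: meshes with gear 2 -> depth 3 -> negative (opposite of gear 2)
  gear 5: meshes with gear 2 -> depth 3 -> negative (opposite of gear 2)
  gear 6: meshes with gear 2 -> depth 3 -> negative (opposite of gear 2)
  gear 7: meshes with gear 3 -> depth 2 -> positive (opposite of gear 3)
Queried indices 0, 2, 3, 5, 6, 7 -> positive, positive, negative, negative, negative, positive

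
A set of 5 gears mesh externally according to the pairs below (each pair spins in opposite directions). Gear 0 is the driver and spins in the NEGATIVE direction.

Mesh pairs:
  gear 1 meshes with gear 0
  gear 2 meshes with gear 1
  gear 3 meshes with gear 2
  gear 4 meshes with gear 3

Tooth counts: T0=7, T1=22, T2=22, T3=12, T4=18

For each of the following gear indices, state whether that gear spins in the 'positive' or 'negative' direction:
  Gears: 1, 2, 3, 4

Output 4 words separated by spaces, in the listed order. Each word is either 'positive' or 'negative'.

Answer: positive negative positive negative

Derivation:
Gear 0 (driver): negative (depth 0)
  gear 1: meshes with gear 0 -> depth 1 -> positive (opposite of gear 0)
  gear 2: meshes with gear 1 -> depth 2 -> negative (opposite of gear 1)
  gear 3: meshes with gear 2 -> depth 3 -> positive (opposite of gear 2)
  gear 4: meshes with gear 3 -> depth 4 -> negative (opposite of gear 3)
Queried indices 1, 2, 3, 4 -> positive, negative, positive, negative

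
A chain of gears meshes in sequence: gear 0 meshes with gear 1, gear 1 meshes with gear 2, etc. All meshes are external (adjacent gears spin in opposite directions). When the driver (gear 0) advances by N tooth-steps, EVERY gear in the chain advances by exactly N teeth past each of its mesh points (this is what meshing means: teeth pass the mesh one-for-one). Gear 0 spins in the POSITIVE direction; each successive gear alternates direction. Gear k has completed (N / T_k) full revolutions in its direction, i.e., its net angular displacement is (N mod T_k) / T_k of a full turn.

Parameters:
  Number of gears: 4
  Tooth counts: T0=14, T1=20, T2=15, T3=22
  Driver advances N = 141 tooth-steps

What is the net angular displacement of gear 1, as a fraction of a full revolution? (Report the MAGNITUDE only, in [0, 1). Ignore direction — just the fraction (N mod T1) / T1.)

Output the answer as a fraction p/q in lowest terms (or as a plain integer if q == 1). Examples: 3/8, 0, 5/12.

Answer: 1/20

Derivation:
Chain of 4 gears, tooth counts: [14, 20, 15, 22]
  gear 0: T0=14, direction=positive, advance = 141 mod 14 = 1 teeth = 1/14 turn
  gear 1: T1=20, direction=negative, advance = 141 mod 20 = 1 teeth = 1/20 turn
  gear 2: T2=15, direction=positive, advance = 141 mod 15 = 6 teeth = 6/15 turn
  gear 3: T3=22, direction=negative, advance = 141 mod 22 = 9 teeth = 9/22 turn
Gear 1: 141 mod 20 = 1
Fraction = 1 / 20 = 1/20 (gcd(1,20)=1) = 1/20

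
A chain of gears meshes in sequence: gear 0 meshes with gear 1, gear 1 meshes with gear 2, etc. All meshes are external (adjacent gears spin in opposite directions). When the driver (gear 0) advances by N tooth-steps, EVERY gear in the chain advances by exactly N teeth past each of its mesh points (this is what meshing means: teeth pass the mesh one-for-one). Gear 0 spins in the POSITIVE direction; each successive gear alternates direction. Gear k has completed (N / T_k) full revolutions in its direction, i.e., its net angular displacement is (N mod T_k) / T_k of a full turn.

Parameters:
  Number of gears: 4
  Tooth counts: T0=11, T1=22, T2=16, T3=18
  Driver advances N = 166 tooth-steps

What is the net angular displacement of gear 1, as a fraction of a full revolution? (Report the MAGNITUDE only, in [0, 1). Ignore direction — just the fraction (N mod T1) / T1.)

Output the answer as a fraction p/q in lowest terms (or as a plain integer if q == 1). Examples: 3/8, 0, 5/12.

Answer: 6/11

Derivation:
Chain of 4 gears, tooth counts: [11, 22, 16, 18]
  gear 0: T0=11, direction=positive, advance = 166 mod 11 = 1 teeth = 1/11 turn
  gear 1: T1=22, direction=negative, advance = 166 mod 22 = 12 teeth = 12/22 turn
  gear 2: T2=16, direction=positive, advance = 166 mod 16 = 6 teeth = 6/16 turn
  gear 3: T3=18, direction=negative, advance = 166 mod 18 = 4 teeth = 4/18 turn
Gear 1: 166 mod 22 = 12
Fraction = 12 / 22 = 6/11 (gcd(12,22)=2) = 6/11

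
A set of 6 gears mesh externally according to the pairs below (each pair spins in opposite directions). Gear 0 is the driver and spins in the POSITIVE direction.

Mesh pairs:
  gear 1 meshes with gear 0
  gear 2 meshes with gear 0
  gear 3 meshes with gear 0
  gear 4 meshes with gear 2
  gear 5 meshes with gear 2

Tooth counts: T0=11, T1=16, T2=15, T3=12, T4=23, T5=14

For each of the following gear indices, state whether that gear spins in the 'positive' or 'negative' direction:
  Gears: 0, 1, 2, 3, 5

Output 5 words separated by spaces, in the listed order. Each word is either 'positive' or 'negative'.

Answer: positive negative negative negative positive

Derivation:
Gear 0 (driver): positive (depth 0)
  gear 1: meshes with gear 0 -> depth 1 -> negative (opposite of gear 0)
  gear 2: meshes with gear 0 -> depth 1 -> negative (opposite of gear 0)
  gear 3: meshes with gear 0 -> depth 1 -> negative (opposite of gear 0)
  gear 4: meshes with gear 2 -> depth 2 -> positive (opposite of gear 2)
  gear 5: meshes with gear 2 -> depth 2 -> positive (opposite of gear 2)
Queried indices 0, 1, 2, 3, 5 -> positive, negative, negative, negative, positive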